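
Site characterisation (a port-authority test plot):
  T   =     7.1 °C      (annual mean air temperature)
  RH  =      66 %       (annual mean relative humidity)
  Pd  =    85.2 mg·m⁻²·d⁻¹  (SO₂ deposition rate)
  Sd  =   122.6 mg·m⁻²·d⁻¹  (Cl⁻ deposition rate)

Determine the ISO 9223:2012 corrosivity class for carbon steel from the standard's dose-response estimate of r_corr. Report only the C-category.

C4

carbon steel: T≤10 °C ⇒ hinge +0.150·(7.1−10) = -0.4350
  sulphur-dioxide contribution → 43.27 μm/a
  chloride contribution → 23.59 μm/a
  total first-year rate 66.85 μm/a
Category bounds: 50…80 μm/a bracket r_corr ⇒ C4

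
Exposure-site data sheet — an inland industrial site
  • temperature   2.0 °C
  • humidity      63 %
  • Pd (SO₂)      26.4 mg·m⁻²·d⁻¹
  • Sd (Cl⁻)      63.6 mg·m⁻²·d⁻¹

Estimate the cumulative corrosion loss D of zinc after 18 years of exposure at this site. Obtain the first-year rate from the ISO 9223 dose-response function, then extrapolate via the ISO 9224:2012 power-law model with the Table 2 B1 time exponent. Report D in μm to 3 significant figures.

zinc: T≤10 °C ⇒ hinge +0.038·(2.0−10) = -0.3040
  sulphur-dioxide contribution → 0.7289 μm/a
  chloride contribution → 0.3662 μm/a
  total first-year rate 1.095 μm/a
ISO 9224: D(t) = r_corr · t^b with b = 0.813 (zinc, B1)
  D(18) = 1.095 × 18^0.813 = 1.095 × 10.48 = 11.48 μm

D(18) = 11.5 μm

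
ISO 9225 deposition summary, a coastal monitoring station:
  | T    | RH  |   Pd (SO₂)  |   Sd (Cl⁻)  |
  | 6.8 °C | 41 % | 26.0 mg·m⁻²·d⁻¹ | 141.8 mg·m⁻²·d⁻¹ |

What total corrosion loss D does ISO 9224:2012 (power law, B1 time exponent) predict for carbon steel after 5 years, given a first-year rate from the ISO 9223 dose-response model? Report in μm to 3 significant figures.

D(5) = 57.3 μm

carbon steel: T≤10 °C ⇒ hinge +0.150·(6.8−10) = -0.4800
  Pd branch = 1.77·Pd^0.52·e^(0.02·RH+f) = 13.53 μm/a
  Sd branch = 0.102·Sd^0.62·e^(0.033·RH+0.04·T) = 11.18 μm/a
  r_corr = 13.53 + 11.18 = 24.71 μm/a
Power-law: D(5) = r_corr · 5^0.523
  D(5) = 24.71 × 5^0.523 = 24.71 × 2.32 = 57.34 μm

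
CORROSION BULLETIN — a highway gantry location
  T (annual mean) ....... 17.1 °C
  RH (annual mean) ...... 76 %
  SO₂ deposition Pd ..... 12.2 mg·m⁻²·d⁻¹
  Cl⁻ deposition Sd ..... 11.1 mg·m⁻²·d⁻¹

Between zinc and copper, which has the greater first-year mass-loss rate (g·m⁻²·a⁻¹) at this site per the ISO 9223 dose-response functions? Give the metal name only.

zinc: f(T) = -0.071·(T−10) [T>10 °C] = -0.5041
  Pd branch = 0.0129·Pd^0.44·e^(0.046·RH+f) = 0.7726 μm/a
  Cl⁻ term: 0.0175·11.1^0.57·exp(0.008·76+0.085·17.1) = 0.5422
  r_corr = 0.7726 + 0.5422 = 1.315 μm/a
  mass loss = 1.315 μm/a × 7.14 g/cm³ = 9.388 g·m⁻²·a⁻¹
copper: f(T) = -0.080·(T−10) [T>10 °C] = -0.5680
  Pd branch = 0.0053·Pd^0.26·e^(0.059·RH+f) = 0.5098 μm/a
  Sd branch = 0.01025·Sd^0.27·e^(0.036·RH+0.049·T) = 0.7 μm/a
  r_corr = 0.5098 + 0.7 = 1.21 μm/a
  mass loss = 1.21 μm/a × 8.96 g/cm³ = 10.84 g·m⁻²·a⁻¹
Ordering by g·m⁻²·a⁻¹: copper (10.8) > zinc (9.39)

copper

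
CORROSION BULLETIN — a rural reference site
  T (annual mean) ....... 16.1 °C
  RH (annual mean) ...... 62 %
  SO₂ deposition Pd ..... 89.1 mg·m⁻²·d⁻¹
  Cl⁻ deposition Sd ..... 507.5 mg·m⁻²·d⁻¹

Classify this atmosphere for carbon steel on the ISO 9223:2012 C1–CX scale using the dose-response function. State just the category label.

carbon steel: T>10 °C ⇒ hinge -0.054·(16.1−10) = -0.3294
  sulphur-dioxide contribution → 45.43 μm/a
  chloride contribution → 71.49 μm/a
  total first-year rate 116.9 μm/a
Category bounds: 80…200 μm/a bracket r_corr ⇒ C5

C5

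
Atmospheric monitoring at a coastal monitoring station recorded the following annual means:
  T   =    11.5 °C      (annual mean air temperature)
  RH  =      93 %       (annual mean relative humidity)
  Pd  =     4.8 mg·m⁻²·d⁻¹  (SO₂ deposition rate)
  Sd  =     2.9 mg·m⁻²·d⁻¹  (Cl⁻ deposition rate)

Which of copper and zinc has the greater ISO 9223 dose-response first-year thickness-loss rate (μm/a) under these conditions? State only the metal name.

copper: f(T) = -0.080·(T−10) [T>10 °C] = -0.1200
  Pd branch = 0.0053·Pd^0.26·e^(0.059·RH+f) = 1.707 μm/a
  Cl⁻ term: 0.01025·2.9^0.27·exp(0.036·93+0.049·11.5) = 0.6828
  sum: 1.707 + 0.6828 → r_corr = 2.39 μm/a
zinc: f(T) = -0.071·(T−10) [T>10 °C] = -0.1065
  Pd branch = 0.0129·Pd^0.44·e^(0.046·RH+f) = 1.667 μm/a
  Cl⁻ term: 0.0175·2.9^0.57·exp(0.008·93+0.085·11.5) = 0.1796
  r_corr = 1.667 + 0.1796 = 1.847 μm/a
Ordering by μm/a: copper (2.39) > zinc (1.85)

copper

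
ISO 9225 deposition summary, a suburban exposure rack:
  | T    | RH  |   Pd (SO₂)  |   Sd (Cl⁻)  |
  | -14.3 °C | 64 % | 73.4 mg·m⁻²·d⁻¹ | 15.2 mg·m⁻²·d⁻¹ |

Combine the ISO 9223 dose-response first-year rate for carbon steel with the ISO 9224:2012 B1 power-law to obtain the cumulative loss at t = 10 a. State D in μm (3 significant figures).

carbon steel: T≤10 °C ⇒ hinge +0.150·(-14.3−10) = -3.6450
  sulphur-dioxide contribution → 1.552 μm/a
  chloride contribution → 2.571 μm/a
  total first-year rate 4.124 μm/a
Power-law: D(10) = r_corr · 10^0.523
  D(10) = 4.124 × 10^0.523 = 4.124 × 3.334 = 13.75 μm

D(10) = 13.7 μm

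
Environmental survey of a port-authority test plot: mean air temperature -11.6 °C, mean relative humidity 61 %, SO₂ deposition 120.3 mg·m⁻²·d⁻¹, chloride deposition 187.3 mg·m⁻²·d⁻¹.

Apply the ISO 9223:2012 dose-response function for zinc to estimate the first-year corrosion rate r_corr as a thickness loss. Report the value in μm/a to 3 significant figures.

zinc: T≤10 °C ⇒ hinge +0.038·(-11.6−10) = -0.8208
  sulphur-dioxide contribution → 0.7728 μm/a
  chloride contribution → 0.2099 μm/a
  ⇒ r_corr(zinc) = 0.9827 μm/a

r_corr = 0.983 μm/a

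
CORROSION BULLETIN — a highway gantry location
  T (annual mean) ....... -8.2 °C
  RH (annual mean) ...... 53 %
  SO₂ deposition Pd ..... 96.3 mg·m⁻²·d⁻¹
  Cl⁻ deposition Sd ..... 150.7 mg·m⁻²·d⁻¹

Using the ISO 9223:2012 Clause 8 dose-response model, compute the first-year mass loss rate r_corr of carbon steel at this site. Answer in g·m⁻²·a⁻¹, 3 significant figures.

carbon steel: f(T) = +0.150·(T−10) [T≤10 °C] = -2.7300
  Pd branch = 1.77·Pd^0.52·e^(0.02·RH+f) = 3.583 μm/a
  Cl⁻ term: 0.102·150.7^0.62·exp(0.033·53+0.04·-8.2) = 9.466
  r_corr = 3.583 + 9.466 = 13.05 μm/a
Convert to mass loss: 13.05 μm/a × 7.85 g/cm³ = 102.4 g·m⁻²·a⁻¹

r_corr = 102 g·m⁻²·a⁻¹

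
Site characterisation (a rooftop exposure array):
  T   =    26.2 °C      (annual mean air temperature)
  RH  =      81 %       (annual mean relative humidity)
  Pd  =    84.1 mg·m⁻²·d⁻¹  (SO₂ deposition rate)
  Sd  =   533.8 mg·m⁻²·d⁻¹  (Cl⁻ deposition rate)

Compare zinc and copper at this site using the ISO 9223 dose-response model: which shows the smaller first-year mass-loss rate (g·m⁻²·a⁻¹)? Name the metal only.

copper

zinc: temperature factor f = -0.071·(16.2) = -1.1502
  sulphur-dioxide contribution → 1.192 μm/a
  chloride contribution → 11.12 μm/a
  total first-year rate 12.32 μm/a
  mass loss = 12.32 μm/a × 7.14 g/cm³ = 87.93 g·m⁻²·a⁻¹
copper: temperature factor f = -0.080·(16.2) = -1.2960
  sulphur-dioxide contribution → 0.5462 μm/a
  chloride contribution → 3.724 μm/a
  total first-year rate 4.271 μm/a
  mass loss = 4.271 μm/a × 8.96 g/cm³ = 38.27 g·m⁻²·a⁻¹
Ordering by g·m⁻²·a⁻¹: zinc (87.9) > copper (38.3)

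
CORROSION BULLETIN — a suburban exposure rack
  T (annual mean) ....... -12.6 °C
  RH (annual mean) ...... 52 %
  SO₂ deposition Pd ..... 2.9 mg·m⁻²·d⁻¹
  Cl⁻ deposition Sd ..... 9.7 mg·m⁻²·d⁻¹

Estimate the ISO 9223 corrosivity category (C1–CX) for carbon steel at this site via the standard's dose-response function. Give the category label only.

C2

carbon steel: temperature factor f = +0.150·(-22.6) = -3.3900
  SO₂ term: 1.77·2.9^0.52·exp(0.02·52-3.3900) = 0.2936
  Cl⁻ term: 0.102·9.7^0.62·exp(0.033·52+0.04·-12.6) = 1.402
  r_corr = 0.2936 + 1.402 = 1.696 μm/a
1.7 μm/a falls in (1.3, 25] for carbon steel → category C2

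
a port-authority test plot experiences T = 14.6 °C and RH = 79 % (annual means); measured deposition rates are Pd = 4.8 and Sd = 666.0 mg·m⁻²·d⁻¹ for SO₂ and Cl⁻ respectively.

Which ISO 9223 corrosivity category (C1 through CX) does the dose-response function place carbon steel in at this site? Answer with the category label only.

carbon steel: T>10 °C ⇒ hinge -0.054·(14.6−10) = -0.2484
  sulphur-dioxide contribution → 15.15 μm/a
  chloride contribution → 139.6 μm/a
  ⇒ r_corr(carbon steel) = 154.8 μm/a
ISO 9223 Table 2 (carbon steel): 80 < 155 ≤ 200 μm/a ⇒ C5

C5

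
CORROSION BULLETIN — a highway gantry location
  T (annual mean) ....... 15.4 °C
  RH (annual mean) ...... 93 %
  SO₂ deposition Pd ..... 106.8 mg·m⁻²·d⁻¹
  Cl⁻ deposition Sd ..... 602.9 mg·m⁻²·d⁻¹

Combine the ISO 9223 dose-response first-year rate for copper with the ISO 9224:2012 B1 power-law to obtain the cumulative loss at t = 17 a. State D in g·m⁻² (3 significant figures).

copper: temperature factor f = -0.080·(5.4) = -0.4320
  Pd branch = 0.0053·Pd^0.26·e^(0.059·RH+f) = 2.799 μm/a
  Cl⁻ term: 0.01025·602.9^0.27·exp(0.036·93+0.049·15.4) = 3.492
  r_corr = 2.799 + 3.492 = 6.292 μm/a
Long-term exponent b (ISO 9224 Table 2, B1) = 0.667
  D(17) = 6.292 × 17^0.667 = 6.292 × 6.618 = 41.64 μm
  Mass loss = 41.64 μm × 8.96 g/cm³ = 373.1 g·m⁻²

D(17) = 373 g·m⁻²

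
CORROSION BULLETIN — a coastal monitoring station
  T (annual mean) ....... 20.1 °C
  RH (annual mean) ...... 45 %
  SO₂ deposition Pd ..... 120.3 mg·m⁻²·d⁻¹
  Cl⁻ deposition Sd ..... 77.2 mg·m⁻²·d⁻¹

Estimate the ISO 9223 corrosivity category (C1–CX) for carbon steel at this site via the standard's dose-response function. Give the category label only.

carbon steel: f(T) = -0.054·(T−10) [T>10 °C] = -0.5454
  Pd branch = 1.77·Pd^0.52·e^(0.02·RH+f) = 30.46 μm/a
  Cl⁻ term: 0.102·77.2^0.62·exp(0.033·45+0.04·20.1) = 14.89
  sum: 30.46 + 14.89 → r_corr = 45.35 μm/a
ISO 9223 Table 2 (carbon steel): 25 < 45.4 ≤ 50 μm/a ⇒ C3

C3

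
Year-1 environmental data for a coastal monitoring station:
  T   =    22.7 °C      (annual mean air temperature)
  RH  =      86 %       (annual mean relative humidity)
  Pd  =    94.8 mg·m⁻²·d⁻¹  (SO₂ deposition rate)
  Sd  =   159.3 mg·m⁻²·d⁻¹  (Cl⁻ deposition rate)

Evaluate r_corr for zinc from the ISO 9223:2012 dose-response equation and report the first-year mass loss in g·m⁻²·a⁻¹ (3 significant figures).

zinc: f(T) = -0.071·(T−10) [T>10 °C] = -0.9017
  Pd branch = 0.0129·Pd^0.44·e^(0.046·RH+f) = 2.027 μm/a
  Sd branch = 0.0175·Sd^0.57·e^(0.008·RH+0.085·T) = 4.316 μm/a
  r_corr = 2.027 + 4.316 = 6.343 μm/a
Convert to mass loss: 6.343 μm/a × 7.14 g/cm³ = 45.29 g·m⁻²·a⁻¹

r_corr = 45.3 g·m⁻²·a⁻¹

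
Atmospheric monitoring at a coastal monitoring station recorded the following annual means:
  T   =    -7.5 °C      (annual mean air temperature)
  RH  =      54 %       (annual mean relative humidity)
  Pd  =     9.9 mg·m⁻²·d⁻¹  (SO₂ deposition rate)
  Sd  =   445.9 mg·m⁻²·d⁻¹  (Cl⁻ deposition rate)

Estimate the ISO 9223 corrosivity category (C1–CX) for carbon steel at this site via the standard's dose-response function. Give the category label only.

C2

carbon steel: temperature factor f = +0.150·(-17.5) = -2.6250
  SO₂ term: 1.77·9.9^0.52·exp(0.02·54-2.6250) = 1.244
  Sd branch = 0.102·Sd^0.62·e^(0.033·RH+0.04·T) = 19.71 μm/a
  r_corr = 1.244 + 19.71 = 20.96 μm/a
Category bounds: 1.3…25 μm/a bracket r_corr ⇒ C2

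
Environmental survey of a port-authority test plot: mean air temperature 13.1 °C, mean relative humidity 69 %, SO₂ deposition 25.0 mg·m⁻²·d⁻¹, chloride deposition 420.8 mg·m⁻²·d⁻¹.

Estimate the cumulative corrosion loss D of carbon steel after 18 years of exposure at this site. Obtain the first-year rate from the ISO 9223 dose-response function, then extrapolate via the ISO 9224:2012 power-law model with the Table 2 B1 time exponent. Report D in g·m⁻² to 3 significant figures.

carbon steel: T>10 °C ⇒ hinge -0.054·(13.1−10) = -0.1674
  sulphur-dioxide contribution → 31.73 μm/a
  chloride contribution → 71.12 μm/a
  ⇒ r_corr(carbon steel) = 102.9 μm/a
ISO 9224: D(t) = r_corr · t^b with b = 0.523 (carbon steel, B1)
  D(18) = 102.9 × 18^0.523 = 102.9 × 4.534 = 466.4 μm
  Mass loss = 466.4 μm × 7.85 g/cm³ = 3661 g·m⁻²

D(18) = 3.66e+03 g·m⁻²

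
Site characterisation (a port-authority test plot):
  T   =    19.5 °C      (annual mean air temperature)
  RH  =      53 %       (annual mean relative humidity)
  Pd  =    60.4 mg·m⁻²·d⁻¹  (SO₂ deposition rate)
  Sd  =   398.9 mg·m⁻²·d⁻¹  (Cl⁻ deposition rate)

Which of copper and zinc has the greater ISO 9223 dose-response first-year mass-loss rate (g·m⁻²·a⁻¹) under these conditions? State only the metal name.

zinc

copper: temperature factor f = -0.080·(9.5) = -0.7600
  SO₂ term: 0.0053·60.4^0.26·exp(0.059·53-0.7600) = 0.1642
  Cl⁻ term: 0.01025·398.9^0.27·exp(0.036·53+0.049·19.5) = 0.9048
  r_corr = 0.1642 + 0.9048 = 1.069 μm/a
  mass loss = 1.069 μm/a × 8.96 g/cm³ = 9.578 g·m⁻²·a⁻¹
zinc: temperature factor f = -0.071·(9.5) = -0.6745
  SO₂ term: 0.0129·60.4^0.44·exp(0.046·53-0.6745) = 0.4572
  Sd branch = 0.0175·Sd^0.57·e^(0.008·RH+0.085·T) = 4.261 μm/a
  r_corr = 0.4572 + 4.261 = 4.718 μm/a
  mass loss = 4.718 μm/a × 7.14 g/cm³ = 33.69 g·m⁻²·a⁻¹
Ordering by g·m⁻²·a⁻¹: zinc (33.7) > copper (9.58)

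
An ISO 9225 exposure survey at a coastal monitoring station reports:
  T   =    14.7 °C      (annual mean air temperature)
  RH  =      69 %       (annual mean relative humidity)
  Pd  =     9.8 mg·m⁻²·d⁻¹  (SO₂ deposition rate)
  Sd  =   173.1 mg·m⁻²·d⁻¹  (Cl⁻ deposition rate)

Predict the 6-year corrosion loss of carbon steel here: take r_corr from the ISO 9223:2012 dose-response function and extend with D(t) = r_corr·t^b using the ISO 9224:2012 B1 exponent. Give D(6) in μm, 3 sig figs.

carbon steel: temperature factor f = -0.054·(4.7) = -0.2538
  SO₂ term: 1.77·9.8^0.52·exp(0.02·69-0.2538) = 17.89
  Cl⁻ term: 0.102·173.1^0.62·exp(0.033·69+0.04·14.7) = 43.71
  r_corr = 17.89 + 43.71 = 61.6 μm/a
Power-law: D(6) = r_corr · 6^0.523
  D(6) = 61.6 × 6^0.523 = 61.6 × 2.553 = 157.2 μm

D(6) = 157 μm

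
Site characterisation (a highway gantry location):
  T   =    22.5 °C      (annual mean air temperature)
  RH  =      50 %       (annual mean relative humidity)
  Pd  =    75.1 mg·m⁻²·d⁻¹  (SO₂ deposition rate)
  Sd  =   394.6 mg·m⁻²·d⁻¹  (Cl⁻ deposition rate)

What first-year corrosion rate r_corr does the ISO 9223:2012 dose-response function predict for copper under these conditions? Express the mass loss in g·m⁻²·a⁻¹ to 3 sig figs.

r_corr = 9.43 g·m⁻²·a⁻¹

copper: f(T) = -0.080·(T−10) [T>10 °C] = -1.0000
  sulphur-dioxide contribution → 0.1145 μm/a
  chloride contribution → 0.9381 μm/a
  total first-year rate 1.053 μm/a
Convert to mass loss: 1.053 μm/a × 8.96 g/cm³ = 9.431 g·m⁻²·a⁻¹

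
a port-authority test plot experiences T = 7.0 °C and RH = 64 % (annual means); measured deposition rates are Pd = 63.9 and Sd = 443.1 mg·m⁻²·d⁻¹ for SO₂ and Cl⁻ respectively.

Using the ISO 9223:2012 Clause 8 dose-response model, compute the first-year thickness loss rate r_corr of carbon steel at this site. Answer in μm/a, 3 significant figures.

r_corr = 84.0 μm/a

carbon steel: f(T) = +0.150·(T−10) [T≤10 °C] = -0.4500
  sulphur-dioxide contribution → 35.26 μm/a
  chloride contribution → 48.78 μm/a
  total first-year rate 84.04 μm/a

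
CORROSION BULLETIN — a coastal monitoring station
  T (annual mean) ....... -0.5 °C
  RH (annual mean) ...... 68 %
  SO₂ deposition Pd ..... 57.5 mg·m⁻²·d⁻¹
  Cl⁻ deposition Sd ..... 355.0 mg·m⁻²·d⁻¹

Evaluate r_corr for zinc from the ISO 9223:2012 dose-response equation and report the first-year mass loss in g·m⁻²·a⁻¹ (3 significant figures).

r_corr = 14.3 g·m⁻²·a⁻¹

zinc: f(T) = +0.038·(T−10) [T≤10 °C] = -0.3990
  SO₂ term: 0.0129·57.5^0.44·exp(0.046·68-0.3990) = 1.175
  Cl⁻ term: 0.0175·355.0^0.57·exp(0.008·68+0.085·-0.5) = 0.8212
  r_corr = 1.175 + 0.8212 = 1.996 μm/a
Convert to mass loss: 1.996 μm/a × 7.14 g/cm³ = 14.25 g·m⁻²·a⁻¹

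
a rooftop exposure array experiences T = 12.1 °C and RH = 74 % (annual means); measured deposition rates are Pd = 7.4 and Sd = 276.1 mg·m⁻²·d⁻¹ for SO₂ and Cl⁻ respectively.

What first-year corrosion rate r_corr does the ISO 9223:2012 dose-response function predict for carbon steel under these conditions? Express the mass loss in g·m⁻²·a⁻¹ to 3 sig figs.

r_corr = 641 g·m⁻²·a⁻¹

carbon steel: T>10 °C ⇒ hinge -0.054·(12.1−10) = -0.1134
  sulphur-dioxide contribution → 19.66 μm/a
  chloride contribution → 62.06 μm/a
  total first-year rate 81.71 μm/a
Convert to mass loss: 81.71 μm/a × 7.85 g/cm³ = 641.5 g·m⁻²·a⁻¹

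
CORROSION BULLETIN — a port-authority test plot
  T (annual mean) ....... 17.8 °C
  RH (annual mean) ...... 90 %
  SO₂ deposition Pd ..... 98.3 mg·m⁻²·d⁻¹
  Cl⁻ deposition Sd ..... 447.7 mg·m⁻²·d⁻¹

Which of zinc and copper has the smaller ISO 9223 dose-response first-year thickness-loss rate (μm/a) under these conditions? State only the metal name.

copper

zinc: temperature factor f = -0.071·(7.8) = -0.5538
  Pd branch = 0.0129·Pd^0.44·e^(0.046·RH+f) = 3.506 μm/a
  Cl⁻ term: 0.0175·447.7^0.57·exp(0.008·90+0.085·17.8) = 5.295
  sum: 3.506 + 5.295 → r_corr = 8.801 μm/a
copper: T>10 °C ⇒ hinge -0.080·(17.8−10) = -0.6240
  SO₂ term: 0.0053·98.3^0.26·exp(0.059·90-0.6240) = 1.894
  Cl⁻ term: 0.01025·447.7^0.27·exp(0.036·90+0.049·17.8) = 3.254
  sum: 1.894 + 3.254 → r_corr = 5.148 μm/a
Ordering by μm/a: zinc (8.8) > copper (5.15)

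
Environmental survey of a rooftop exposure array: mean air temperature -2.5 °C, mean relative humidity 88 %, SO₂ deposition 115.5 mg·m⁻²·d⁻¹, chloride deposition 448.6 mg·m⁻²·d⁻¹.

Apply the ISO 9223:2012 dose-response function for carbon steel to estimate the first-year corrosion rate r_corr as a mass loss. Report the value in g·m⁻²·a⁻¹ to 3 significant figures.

r_corr = 729 g·m⁻²·a⁻¹

carbon steel: f(T) = +0.150·(T−10) [T≤10 °C] = -1.8750
  Pd branch = 1.77·Pd^0.52·e^(0.02·RH+f) = 18.65 μm/a
  Cl⁻ term: 0.102·448.6^0.62·exp(0.033·88+0.04·-2.5) = 74.22
  r_corr = 18.65 + 74.22 = 92.86 μm/a
Convert to mass loss: 92.86 μm/a × 7.85 g/cm³ = 729 g·m⁻²·a⁻¹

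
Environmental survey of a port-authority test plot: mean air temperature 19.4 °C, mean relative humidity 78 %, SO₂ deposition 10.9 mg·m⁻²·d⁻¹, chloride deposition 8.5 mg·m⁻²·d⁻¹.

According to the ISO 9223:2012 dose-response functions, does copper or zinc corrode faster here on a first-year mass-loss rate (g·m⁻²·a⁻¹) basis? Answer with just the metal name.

copper: T>10 °C ⇒ hinge -0.080·(19.4−10) = -0.7520
  SO₂ term: 0.0053·10.9^0.26·exp(0.059·78-0.7520) = 0.4635
  Cl⁻ term: 0.01025·8.5^0.27·exp(0.036·78+0.049·19.4) = 0.7834
  sum: 0.4635 + 0.7834 → r_corr = 1.247 μm/a
  mass loss = 1.247 μm/a × 8.96 g/cm³ = 11.17 g·m⁻²·a⁻¹
zinc: temperature factor f = -0.071·(9.4) = -0.6674
  Pd branch = 0.0129·Pd^0.44·e^(0.046·RH+f) = 0.6846 μm/a
  Sd branch = 0.0175·Sd^0.57·e^(0.008·RH+0.085·T) = 0.5754 μm/a
  r_corr = 0.6846 + 0.5754 = 1.26 μm/a
  mass loss = 1.26 μm/a × 7.14 g/cm³ = 8.997 g·m⁻²·a⁻¹
Ordering by g·m⁻²·a⁻¹: copper (11.2) > zinc (9)

copper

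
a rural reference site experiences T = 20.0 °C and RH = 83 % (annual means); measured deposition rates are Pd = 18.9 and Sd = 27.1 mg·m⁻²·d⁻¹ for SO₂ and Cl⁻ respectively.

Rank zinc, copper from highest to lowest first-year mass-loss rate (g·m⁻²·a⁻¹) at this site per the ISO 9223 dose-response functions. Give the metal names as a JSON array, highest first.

zinc: temperature factor f = -0.071·(10.0) = -0.7100
  sulphur-dioxide contribution → 1.052 μm/a
  chloride contribution → 1.22 μm/a
  ⇒ r_corr(zinc) = 2.272 μm/a
  mass loss = 2.272 μm/a × 7.14 g/cm³ = 16.23 g·m⁻²·a⁻¹
copper: T>10 °C ⇒ hinge -0.080·(20.0−10) = -0.8000
  sulphur-dioxide contribution → 0.6846 μm/a
  chloride contribution → 1.321 μm/a
  total first-year rate 2.006 μm/a
  mass loss = 2.006 μm/a × 8.96 g/cm³ = 17.97 g·m⁻²·a⁻¹
Ordering by g·m⁻²·a⁻¹: copper (18) > zinc (16.2)

["copper", "zinc"]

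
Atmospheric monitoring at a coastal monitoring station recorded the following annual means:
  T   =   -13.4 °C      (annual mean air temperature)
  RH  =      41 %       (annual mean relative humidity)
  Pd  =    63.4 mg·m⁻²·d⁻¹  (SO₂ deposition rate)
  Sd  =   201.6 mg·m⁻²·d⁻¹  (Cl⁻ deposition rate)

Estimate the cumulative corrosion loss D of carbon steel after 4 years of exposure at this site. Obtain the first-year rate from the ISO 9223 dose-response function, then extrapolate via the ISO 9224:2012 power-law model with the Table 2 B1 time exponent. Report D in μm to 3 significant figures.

D(4) = 14.9 μm

carbon steel: f(T) = +0.150·(T−10) [T≤10 °C] = -3.5100
  sulphur-dioxide contribution → 1.039 μm/a
  chloride contribution → 6.197 μm/a
  total first-year rate 7.237 μm/a
Power-law: D(4) = r_corr · 4^0.523
  D(4) = 7.237 × 4^0.523 = 7.237 × 2.065 = 14.94 μm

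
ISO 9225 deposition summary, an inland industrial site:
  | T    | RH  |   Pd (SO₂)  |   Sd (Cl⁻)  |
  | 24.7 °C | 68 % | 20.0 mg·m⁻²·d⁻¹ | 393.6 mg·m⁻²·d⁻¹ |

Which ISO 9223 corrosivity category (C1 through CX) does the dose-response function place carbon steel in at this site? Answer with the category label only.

C5

carbon steel: temperature factor f = -0.054·(14.7) = -0.7938
  Pd branch = 1.77·Pd^0.52·e^(0.02·RH+f) = 14.8 μm/a
  Sd branch = 0.102·Sd^0.62·e^(0.033·RH+0.04·T) = 105 μm/a
  sum: 14.8 + 105 → r_corr = 119.8 μm/a
120 μm/a falls in (80, 200] for carbon steel → category C5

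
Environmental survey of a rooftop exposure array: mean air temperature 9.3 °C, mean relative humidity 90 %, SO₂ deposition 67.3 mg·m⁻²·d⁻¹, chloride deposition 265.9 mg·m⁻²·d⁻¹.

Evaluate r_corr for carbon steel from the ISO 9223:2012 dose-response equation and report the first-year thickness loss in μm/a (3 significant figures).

r_corr = 178 μm/a

carbon steel: temperature factor f = +0.150·(-0.7) = -0.1050
  sulphur-dioxide contribution → 86.03 μm/a
  chloride contribution → 91.9 μm/a
  total first-year rate 177.9 μm/a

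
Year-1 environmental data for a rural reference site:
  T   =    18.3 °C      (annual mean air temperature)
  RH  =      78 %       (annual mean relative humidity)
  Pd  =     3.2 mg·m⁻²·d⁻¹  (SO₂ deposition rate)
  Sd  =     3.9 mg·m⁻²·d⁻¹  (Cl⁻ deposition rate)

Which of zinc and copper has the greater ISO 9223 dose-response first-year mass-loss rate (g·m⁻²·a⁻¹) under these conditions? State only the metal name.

zinc: temperature factor f = -0.071·(8.3) = -0.5893
  SO₂ term: 0.0129·3.2^0.44·exp(0.046·78-0.5893) = 0.4317
  Sd branch = 0.0175·Sd^0.57·e^(0.008·RH+0.085·T) = 0.3361 μm/a
  sum: 0.4317 + 0.3361 → r_corr = 0.7678 μm/a
  mass loss = 0.7678 μm/a × 7.14 g/cm³ = 5.482 g·m⁻²·a⁻¹
copper: T>10 °C ⇒ hinge -0.080·(18.3−10) = -0.6640
  SO₂ term: 0.0053·3.2^0.26·exp(0.059·78-0.6640) = 0.368
  Sd branch = 0.01025·Sd^0.27·e^(0.036·RH+0.049·T) = 0.6015 μm/a
  sum: 0.368 + 0.6015 → r_corr = 0.9695 μm/a
  mass loss = 0.9695 μm/a × 8.96 g/cm³ = 8.687 g·m⁻²·a⁻¹
Ordering by g·m⁻²·a⁻¹: copper (8.69) > zinc (5.48)

copper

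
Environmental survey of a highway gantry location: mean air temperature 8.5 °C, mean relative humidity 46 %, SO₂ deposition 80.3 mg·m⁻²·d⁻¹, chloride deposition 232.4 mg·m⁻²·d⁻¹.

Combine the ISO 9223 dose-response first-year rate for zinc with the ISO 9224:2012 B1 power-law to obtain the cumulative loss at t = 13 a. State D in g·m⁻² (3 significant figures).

D(13) = 107 g·m⁻²

zinc: f(T) = +0.038·(T−10) [T≤10 °C] = -0.0570
  sulphur-dioxide contribution → 0.6964 μm/a
  chloride contribution → 1.162 μm/a
  ⇒ r_corr(zinc) = 1.859 μm/a
Long-term exponent b (ISO 9224 Table 2, B1) = 0.813
  D(13) = 1.859 × 13^0.813 = 1.859 × 8.047 = 14.96 μm
  Mass loss = 14.96 μm × 7.14 g/cm³ = 106.8 g·m⁻²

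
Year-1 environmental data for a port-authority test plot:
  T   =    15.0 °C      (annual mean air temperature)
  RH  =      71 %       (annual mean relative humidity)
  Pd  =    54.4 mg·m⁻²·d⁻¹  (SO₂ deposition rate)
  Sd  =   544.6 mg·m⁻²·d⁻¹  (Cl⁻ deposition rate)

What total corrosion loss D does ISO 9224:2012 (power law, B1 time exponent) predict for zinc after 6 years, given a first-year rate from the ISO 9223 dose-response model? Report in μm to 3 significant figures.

zinc: f(T) = -0.071·(T−10) [T>10 °C] = -0.3550
  SO₂ term: 0.0129·54.4^0.44·exp(0.046·71-0.3550) = 1.376
  Cl⁻ term: 0.0175·544.6^0.57·exp(0.008·71+0.085·15.0) = 4.009
  r_corr = 1.376 + 4.009 = 5.384 μm/a
ISO 9224: D(t) = r_corr · t^b with b = 0.813 (zinc, B1)
  D(6) = 5.384 × 6^0.813 = 5.384 × 4.292 = 23.11 μm

D(6) = 23.1 μm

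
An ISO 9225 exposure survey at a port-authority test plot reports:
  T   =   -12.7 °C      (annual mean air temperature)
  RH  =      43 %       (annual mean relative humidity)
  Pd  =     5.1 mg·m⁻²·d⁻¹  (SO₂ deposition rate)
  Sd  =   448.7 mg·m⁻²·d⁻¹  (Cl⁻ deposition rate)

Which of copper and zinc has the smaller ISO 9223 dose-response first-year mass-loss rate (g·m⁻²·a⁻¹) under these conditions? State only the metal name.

copper

copper: T≤10 °C ⇒ hinge +0.126·(-12.7−10) = -2.8602
  SO₂ term: 0.0053·5.1^0.26·exp(0.059·43-2.8602) = 0.00586
  Cl⁻ term: 0.01025·448.7^0.27·exp(0.036·43+0.049·-12.7) = 0.1345
  sum: 0.00586 + 0.1345 → r_corr = 0.1404 μm/a
  mass loss = 0.1404 μm/a × 8.96 g/cm³ = 1.258 g·m⁻²·a⁻¹
zinc: T≤10 °C ⇒ hinge +0.038·(-12.7−10) = -0.8626
  Pd branch = 0.0129·Pd^0.44·e^(0.046·RH+f) = 0.0806 μm/a
  Cl⁻ term: 0.0175·448.7^0.57·exp(0.008·43+0.085·-12.7) = 0.2724
  r_corr = 0.0806 + 0.2724 = 0.353 μm/a
  mass loss = 0.353 μm/a × 7.14 g/cm³ = 2.521 g·m⁻²·a⁻¹
Ordering by g·m⁻²·a⁻¹: zinc (2.52) > copper (1.26)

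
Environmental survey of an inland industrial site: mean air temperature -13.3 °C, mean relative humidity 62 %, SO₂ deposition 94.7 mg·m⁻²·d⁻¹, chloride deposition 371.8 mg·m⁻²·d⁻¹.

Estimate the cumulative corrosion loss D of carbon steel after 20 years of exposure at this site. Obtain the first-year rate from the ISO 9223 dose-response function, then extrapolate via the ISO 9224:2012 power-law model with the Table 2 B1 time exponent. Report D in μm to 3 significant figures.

carbon steel: temperature factor f = +0.150·(-23.3) = -3.4950
  Pd branch = 1.77·Pd^0.52·e^(0.02·RH+f) = 1.979 μm/a
  Cl⁻ term: 0.102·371.8^0.62·exp(0.033·62+0.04·-13.3) = 18.19
  r_corr = 1.979 + 18.19 = 20.16 μm/a
Power-law: D(20) = r_corr · 20^0.523
  D(20) = 20.16 × 20^0.523 = 20.16 × 4.791 = 96.61 μm

D(20) = 96.6 μm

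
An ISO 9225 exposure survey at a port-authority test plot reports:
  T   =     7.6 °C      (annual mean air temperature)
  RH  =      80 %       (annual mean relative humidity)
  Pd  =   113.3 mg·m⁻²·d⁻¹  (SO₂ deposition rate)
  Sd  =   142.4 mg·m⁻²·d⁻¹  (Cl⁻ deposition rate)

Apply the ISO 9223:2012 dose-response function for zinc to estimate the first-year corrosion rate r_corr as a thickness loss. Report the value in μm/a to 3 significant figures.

r_corr = 4.81 μm/a

zinc: T≤10 °C ⇒ hinge +0.038·(7.6−10) = -0.0912
  Pd branch = 0.0129·Pd^0.44·e^(0.046·RH+f) = 3.742 μm/a
  Cl⁻ term: 0.0175·142.4^0.57·exp(0.008·80+0.085·7.6) = 1.069
  r_corr = 3.742 + 1.069 = 4.811 μm/a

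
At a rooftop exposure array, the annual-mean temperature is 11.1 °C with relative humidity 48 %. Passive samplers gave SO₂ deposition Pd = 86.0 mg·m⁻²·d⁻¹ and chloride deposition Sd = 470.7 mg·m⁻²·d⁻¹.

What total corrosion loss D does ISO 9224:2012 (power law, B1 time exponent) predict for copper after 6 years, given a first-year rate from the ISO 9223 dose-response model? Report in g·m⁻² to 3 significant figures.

D(6) = 23.3 g·m⁻²

copper: T>10 °C ⇒ hinge -0.080·(11.1−10) = -0.0880
  SO₂ term: 0.0053·86.0^0.26·exp(0.059·48-0.0880) = 0.2624
  Cl⁻ term: 0.01025·470.7^0.27·exp(0.036·48+0.049·11.1) = 0.5236
  sum: 0.2624 + 0.5236 → r_corr = 0.786 μm/a
Long-term exponent b (ISO 9224 Table 2, B1) = 0.667
  D(6) = 0.786 × 6^0.667 = 0.786 × 3.304 = 2.597 μm
  Mass loss = 2.597 μm × 8.96 g/cm³ = 23.27 g·m⁻²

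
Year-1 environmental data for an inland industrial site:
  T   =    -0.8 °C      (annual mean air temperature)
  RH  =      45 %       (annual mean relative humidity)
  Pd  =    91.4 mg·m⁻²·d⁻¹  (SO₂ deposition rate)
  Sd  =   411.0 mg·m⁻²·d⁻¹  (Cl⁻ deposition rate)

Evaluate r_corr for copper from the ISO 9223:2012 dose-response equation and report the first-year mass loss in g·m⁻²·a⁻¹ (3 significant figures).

r_corr = 2.83 g·m⁻²·a⁻¹

copper: T≤10 °C ⇒ hinge +0.126·(-0.8−10) = -1.3608
  Pd branch = 0.0053·Pd^0.26·e^(0.059·RH+f) = 0.06254 μm/a
  Cl⁻ term: 0.01025·411.0^0.27·exp(0.036·45+0.049·-0.8) = 0.2529
  sum: 0.06254 + 0.2529 → r_corr = 0.3155 μm/a
Convert to mass loss: 0.3155 μm/a × 8.96 g/cm³ = 2.827 g·m⁻²·a⁻¹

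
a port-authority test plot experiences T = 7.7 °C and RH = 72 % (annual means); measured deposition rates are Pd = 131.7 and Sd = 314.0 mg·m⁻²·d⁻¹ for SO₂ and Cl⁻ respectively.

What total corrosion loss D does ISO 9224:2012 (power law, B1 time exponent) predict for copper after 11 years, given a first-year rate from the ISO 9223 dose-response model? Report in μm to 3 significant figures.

copper: T≤10 °C ⇒ hinge +0.126·(7.7−10) = -0.2898
  sulphur-dioxide contribution → 0.9872 μm/a
  chloride contribution → 0.9429 μm/a
  total first-year rate 1.93 μm/a
Long-term exponent b (ISO 9224 Table 2, B1) = 0.667
  D(11) = 1.93 × 11^0.667 = 1.93 × 4.95 = 9.554 μm

D(11) = 9.55 μm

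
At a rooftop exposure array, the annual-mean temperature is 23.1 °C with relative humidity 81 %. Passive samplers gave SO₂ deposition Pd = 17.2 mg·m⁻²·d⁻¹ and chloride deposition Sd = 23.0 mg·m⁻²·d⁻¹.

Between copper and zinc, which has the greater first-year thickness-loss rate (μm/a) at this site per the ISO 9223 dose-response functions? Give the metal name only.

zinc

copper: f(T) = -0.080·(T−10) [T>10 °C] = -1.0480
  sulphur-dioxide contribution → 0.4633 μm/a
  chloride contribution → 1.369 μm/a
  total first-year rate 1.832 μm/a
zinc: f(T) = -0.071·(T−10) [T>10 °C] = -0.9301
  sulphur-dioxide contribution → 0.7387 μm/a
  chloride contribution → 1.424 μm/a
  ⇒ r_corr(zinc) = 2.162 μm/a
Ordering by μm/a: zinc (2.16) > copper (1.83)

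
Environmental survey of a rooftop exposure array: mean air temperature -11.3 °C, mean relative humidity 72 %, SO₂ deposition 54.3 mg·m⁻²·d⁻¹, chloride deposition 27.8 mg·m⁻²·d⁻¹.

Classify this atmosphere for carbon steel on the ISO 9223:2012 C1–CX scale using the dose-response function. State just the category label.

carbon steel: f(T) = +0.150·(T−10) [T≤10 °C] = -3.1950
  Pd branch = 1.77·Pd^0.52·e^(0.02·RH+f) = 2.443 μm/a
  Sd branch = 0.102·Sd^0.62·e^(0.033·RH+0.04·T) = 5.489 μm/a
  r_corr = 2.443 + 5.489 = 7.932 μm/a
Category bounds: 1.3…25 μm/a bracket r_corr ⇒ C2

C2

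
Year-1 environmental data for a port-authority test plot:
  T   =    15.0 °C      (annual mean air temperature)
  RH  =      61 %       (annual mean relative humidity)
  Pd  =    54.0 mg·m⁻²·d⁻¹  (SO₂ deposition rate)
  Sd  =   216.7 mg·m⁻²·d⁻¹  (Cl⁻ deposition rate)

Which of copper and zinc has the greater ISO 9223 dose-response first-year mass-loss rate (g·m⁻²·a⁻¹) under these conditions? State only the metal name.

zinc

copper: f(T) = -0.080·(T−10) [T>10 °C] = -0.4000
  sulphur-dioxide contribution → 0.3664 μm/a
  chloride contribution → 0.821 μm/a
  ⇒ r_corr(copper) = 1.187 μm/a
  mass loss = 1.187 μm/a × 8.96 g/cm³ = 10.64 g·m⁻²·a⁻¹
zinc: T>10 °C ⇒ hinge -0.071·(15.0−10) = -0.3550
  sulphur-dioxide contribution → 0.8656 μm/a
  chloride contribution → 2.188 μm/a
  ⇒ r_corr(zinc) = 3.054 μm/a
  mass loss = 3.054 μm/a × 7.14 g/cm³ = 21.81 g·m⁻²·a⁻¹
Ordering by g·m⁻²·a⁻¹: zinc (21.8) > copper (10.6)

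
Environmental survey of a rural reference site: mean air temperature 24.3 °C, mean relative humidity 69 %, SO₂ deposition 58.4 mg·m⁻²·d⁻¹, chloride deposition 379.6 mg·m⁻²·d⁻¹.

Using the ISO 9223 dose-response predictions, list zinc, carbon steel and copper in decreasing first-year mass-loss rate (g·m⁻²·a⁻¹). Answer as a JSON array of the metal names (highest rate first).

zinc: temperature factor f = -0.071·(14.3) = -1.0153
  sulphur-dioxide contribution → 0.6688 μm/a
  chloride contribution → 7.08 μm/a
  total first-year rate 7.749 μm/a
  mass loss = 7.749 μm/a × 7.14 g/cm³ = 55.33 g·m⁻²·a⁻¹
carbon steel: temperature factor f = -0.054·(14.3) = -0.7722
  sulphur-dioxide contribution → 26.94 μm/a
  chloride contribution → 104.4 μm/a
  total first-year rate 131.4 μm/a
  mass loss = 131.4 μm/a × 7.85 g/cm³ = 1031 g·m⁻²·a⁻¹
copper: T>10 °C ⇒ hinge -0.080·(24.3−10) = -1.1440
  sulphur-dioxide contribution → 0.2849 μm/a
  chloride contribution → 2.009 μm/a
  ⇒ r_corr(copper) = 2.294 μm/a
  mass loss = 2.294 μm/a × 8.96 g/cm³ = 20.56 g·m⁻²·a⁻¹
Ordering by g·m⁻²·a⁻¹: carbon steel (1030) > zinc (55.3) > copper (20.6)

["carbon steel", "zinc", "copper"]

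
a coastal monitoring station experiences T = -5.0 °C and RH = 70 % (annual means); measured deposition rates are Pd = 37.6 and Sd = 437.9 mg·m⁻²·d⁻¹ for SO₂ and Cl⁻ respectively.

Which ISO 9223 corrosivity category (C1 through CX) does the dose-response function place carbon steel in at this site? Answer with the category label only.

carbon steel: T≤10 °C ⇒ hinge +0.150·(-5.0−10) = -2.2500
  sulphur-dioxide contribution → 4.988 μm/a
  chloride contribution → 36.53 μm/a
  ⇒ r_corr(carbon steel) = 41.51 μm/a
Category bounds: 25…50 μm/a bracket r_corr ⇒ C3

C3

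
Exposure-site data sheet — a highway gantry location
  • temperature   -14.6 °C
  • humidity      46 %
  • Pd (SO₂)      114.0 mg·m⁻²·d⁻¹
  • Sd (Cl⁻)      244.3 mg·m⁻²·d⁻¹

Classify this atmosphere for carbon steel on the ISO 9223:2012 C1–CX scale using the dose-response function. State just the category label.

C2

carbon steel: temperature factor f = +0.150·(-24.6) = -3.6900
  Pd branch = 1.77·Pd^0.52·e^(0.02·RH+f) = 1.302 μm/a
  Cl⁻ term: 0.102·244.3^0.62·exp(0.033·46+0.04·-14.6) = 7.848
  sum: 1.302 + 7.848 → r_corr = 9.15 μm/a
ISO 9223 Table 2 (carbon steel): 1.3 < 9.15 ≤ 25 μm/a ⇒ C2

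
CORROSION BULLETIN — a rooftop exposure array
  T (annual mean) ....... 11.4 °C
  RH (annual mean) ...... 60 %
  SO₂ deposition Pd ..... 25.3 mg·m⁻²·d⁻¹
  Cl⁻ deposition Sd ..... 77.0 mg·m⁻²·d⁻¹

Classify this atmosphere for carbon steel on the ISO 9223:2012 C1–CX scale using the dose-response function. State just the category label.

C3

carbon steel: temperature factor f = -0.054·(1.4) = -0.0756
  Pd branch = 1.77·Pd^0.52·e^(0.02·RH+f) = 29.24 μm/a
  Sd branch = 0.102·Sd^0.62·e^(0.033·RH+0.04·T) = 17.23 μm/a
  r_corr = 29.24 + 17.23 = 46.46 μm/a
ISO 9223 Table 2 (carbon steel): 25 < 46.5 ≤ 50 μm/a ⇒ C3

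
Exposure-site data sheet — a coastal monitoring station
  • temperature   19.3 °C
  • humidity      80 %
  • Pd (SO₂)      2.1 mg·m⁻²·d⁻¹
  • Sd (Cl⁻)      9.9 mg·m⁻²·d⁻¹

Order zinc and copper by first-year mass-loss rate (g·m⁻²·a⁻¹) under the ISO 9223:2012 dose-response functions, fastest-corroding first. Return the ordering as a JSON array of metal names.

zinc: f(T) = -0.071·(T−10) [T>10 °C] = -0.6603
  sulphur-dioxide contribution → 0.3663 μm/a
  chloride contribution → 0.6324 μm/a
  total first-year rate 0.9986 μm/a
  mass loss = 0.9986 μm/a × 7.14 g/cm³ = 7.13 g·m⁻²·a⁻¹
copper: f(T) = -0.080·(T−10) [T>10 °C] = -0.7440
  sulphur-dioxide contribution → 0.3426 μm/a
  chloride contribution → 0.873 μm/a
  total first-year rate 1.216 μm/a
  mass loss = 1.216 μm/a × 8.96 g/cm³ = 10.89 g·m⁻²·a⁻¹
Ordering by g·m⁻²·a⁻¹: copper (10.9) > zinc (7.13)

["copper", "zinc"]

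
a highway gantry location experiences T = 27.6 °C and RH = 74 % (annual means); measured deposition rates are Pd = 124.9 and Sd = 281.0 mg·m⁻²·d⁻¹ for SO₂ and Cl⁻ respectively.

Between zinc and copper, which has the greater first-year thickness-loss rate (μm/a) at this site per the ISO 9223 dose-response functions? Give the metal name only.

zinc: f(T) = -0.071·(T−10) [T>10 °C] = -1.2496
  sulphur-dioxide contribution → 0.9305 μm/a
  chloride contribution → 8.218 μm/a
  ⇒ r_corr(zinc) = 9.148 μm/a
copper: f(T) = -0.080·(T−10) [T>10 °C] = -1.4080
  sulphur-dioxide contribution → 0.3581 μm/a
  chloride contribution → 2.607 μm/a
  ⇒ r_corr(copper) = 2.965 μm/a
Ordering by μm/a: zinc (9.15) > copper (2.97)

zinc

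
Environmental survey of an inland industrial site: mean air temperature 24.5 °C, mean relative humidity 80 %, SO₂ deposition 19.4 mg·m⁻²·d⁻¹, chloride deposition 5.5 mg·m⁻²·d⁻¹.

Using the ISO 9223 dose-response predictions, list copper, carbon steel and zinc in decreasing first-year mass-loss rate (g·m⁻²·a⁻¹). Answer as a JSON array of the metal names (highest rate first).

copper: temperature factor f = -0.080·(14.5) = -1.1600
  Pd branch = 0.0053·Pd^0.26·e^(0.059·RH+f) = 0.4029 μm/a
  Cl⁻ term: 0.01025·5.5^0.27·exp(0.036·80+0.049·24.5) = 0.9611
  r_corr = 0.4029 + 0.9611 = 1.364 μm/a
  mass loss = 1.364 μm/a × 8.96 g/cm³ = 12.22 g·m⁻²·a⁻¹
carbon steel: temperature factor f = -0.054·(14.5) = -0.7830
  Pd branch = 1.77·Pd^0.52·e^(0.02·RH+f) = 18.73 μm/a
  Cl⁻ term: 0.102·5.5^0.62·exp(0.033·80+0.04·24.5) = 10.96
  r_corr = 18.73 + 10.96 = 29.69 μm/a
  mass loss = 29.69 μm/a × 7.85 g/cm³ = 233 g·m⁻²·a⁻¹
zinc: f(T) = -0.071·(T−10) [T>10 °C] = -1.0295
  Pd branch = 0.0129·Pd^0.44·e^(0.046·RH+f) = 0.6735 μm/a
  Cl⁻ term: 0.0175·5.5^0.57·exp(0.008·80+0.085·24.5) = 0.7037
  sum: 0.6735 + 0.7037 → r_corr = 1.377 μm/a
  mass loss = 1.377 μm/a × 7.14 g/cm³ = 9.833 g·m⁻²·a⁻¹
Ordering by g·m⁻²·a⁻¹: carbon steel (233) > copper (12.2) > zinc (9.83)

["carbon steel", "copper", "zinc"]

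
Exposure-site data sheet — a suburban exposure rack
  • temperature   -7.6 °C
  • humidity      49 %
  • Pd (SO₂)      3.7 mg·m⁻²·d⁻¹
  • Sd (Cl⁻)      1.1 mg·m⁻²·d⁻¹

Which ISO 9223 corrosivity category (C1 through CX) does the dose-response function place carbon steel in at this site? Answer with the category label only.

carbon steel: f(T) = +0.150·(T−10) [T≤10 °C] = -2.6400
  Pd branch = 1.77·Pd^0.52·e^(0.02·RH+f) = 0.6645 μm/a
  Cl⁻ term: 0.102·1.1^0.62·exp(0.033·49+0.04·-7.6) = 0.4022
  r_corr = 0.6645 + 0.4022 = 1.067 μm/a
ISO 9223 Table 2 (carbon steel): 0 < 1.07 ≤ 1.3 μm/a ⇒ C1

C1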